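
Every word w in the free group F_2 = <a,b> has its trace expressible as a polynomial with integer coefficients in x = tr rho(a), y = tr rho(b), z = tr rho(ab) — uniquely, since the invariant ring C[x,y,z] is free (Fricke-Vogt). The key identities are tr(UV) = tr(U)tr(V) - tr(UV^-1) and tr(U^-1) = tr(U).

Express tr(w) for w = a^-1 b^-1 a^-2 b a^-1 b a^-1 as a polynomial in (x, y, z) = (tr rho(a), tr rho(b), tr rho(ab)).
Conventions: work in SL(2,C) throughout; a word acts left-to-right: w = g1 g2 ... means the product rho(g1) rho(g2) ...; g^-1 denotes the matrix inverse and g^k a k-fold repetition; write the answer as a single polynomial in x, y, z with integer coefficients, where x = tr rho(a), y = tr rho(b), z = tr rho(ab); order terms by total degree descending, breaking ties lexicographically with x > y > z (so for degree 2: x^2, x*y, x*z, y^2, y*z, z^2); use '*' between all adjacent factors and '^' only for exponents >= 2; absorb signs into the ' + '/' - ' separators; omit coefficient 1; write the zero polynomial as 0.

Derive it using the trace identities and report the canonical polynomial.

x^4*y^2*z - x^3*y^3 - 2*x^3*y*z^2 + x^2*y^2*z + x^2*z^3 - x^2*z + 3*x*y - z

trace(b^2) = trace(b) trace(b) - trace(1)   [square of b] = y^2 - 2
reduce: trace(b^2 a) = trace(b) trace(a b) - trace(a)   [square of b] = y*z - x
reduce: trace(b^2 a^-1) = trace(b^2) trace(a) - trace(b^2 a)   [inverse elimination on a] = x*y^2 - y*z - x
so trace(a^-1 b^2 a^-1) = trace(b^2 a^-1) trace(a) - trace(b^2)   [inverse elimination on a] = x^2*y^2 - x*y*z - x^2 - y^2 + 2
trace(a^-1 b^2 a^-2) = trace(a^-1 b^2 a^-1) trace(a) - trace(a^-1 b^2)   [inverse elimination on a] = x^3*y^2 - x^2*y*z - x^3 - 2*x*y^2 + y*z + 3*x
so trace(a^-2 b^2 a^-2) = trace(a^-1 b^2 a^-2) trace(a) - trace(a^-1 b^2 a^-1)   [inverse elimination on a] = x^4*y^2 - x^3*y*z - x^4 - 3*x^2*y^2 + 2*x*y*z + 4*x^2 + y^2 - 2
trace(b^3) = trace(b) trace(b^2) - trace(b)   [square of b] = y^3 - 3*y
trace(b^3 a) = trace(b) trace(b a b) - trace(b a)   [square of b] = y^2*z - x*y - z
so trace(b a^-1 b^2) = trace(b^3) trace(a) - trace(b^3 a)   [inverse elimination on a] = x*y^3 - y^2*z - 2*x*y + z
so trace(a b a b) = trace(a b) trace(a b) - trace(1)   [split at a repeated a] = z^2 - 2
reduce: trace(a b a) = trace(a) trace(b a) - trace(b)   [square of a] = x*z - y
trace(b^2 a b a) = trace(b) trace(a b a b) - trace(a b a)   [square of b] = y*z^2 - x*z - y
trace(b a^-1 b^2 a) = trace(b^2 a b) trace(a) - trace(b^2 a b a)   [inverse elimination on a] = x*y^2*z - x^2*y - y*z^2 + y
trace(b^2 a^-1 b a^-1) = trace(b a^-1 b^2) trace(a) - trace(b a^-1 b^2 a)   [inverse elimination on a] = x^2*y^3 - 2*x*y^2*z - x^2*y + y*z^2 + x*z - y
so trace(a^-1 b a^-2 b^2) = trace(b^2 a^-1 b a^-1) trace(a) - trace(b^2 a^-1 b)   [inverse elimination on a] = x^3*y^3 - 2*x^2*y^2*z - x^3*y - x*y^3 + x*y*z^2 + x^2*z + y^2*z + x*y - z
reduce: trace(b a^-2 b^2) = trace(a^-1 b^3) trace(a) - trace(a^-1 b^3 a)   [inverse elimination on a] = x^2*y^3 - x*y^2*z - 2*x^2*y - y^3 + x*z + 3*y
so trace(a^-2 b^2 a^-2 b) = trace(a^-1 b a^-2 b^2) trace(a) - trace(a^-1 b a^-2 b^2 a)   [inverse elimination on a] = x^4*y^3 - 2*x^3*y^2*z - x^4*y - 2*x^2*y^3 + x^2*y*z^2 + x^3*z + 2*x*y^2*z + 3*x^2*y + y^3 - 2*x*z - 3*y
trace(b a^-2 b^-1 a^-2 b) = trace(a^-2 b^2 a^-2) trace(b) - trace(a^-2 b^2 a^-2 b)   [inverse elimination on b] = x^3*y^2*z - x^2*y^3 - x^2*y*z^2 - x^3*z + x^2*y + 2*x*z + y
trace(a^-1 b) = trace(b) trace(a) - trace(b a)   [inverse elimination on a] = x*y - z
reduce: trace(a^-1 b a b) = trace(b a b) trace(a) - trace(b a b a)   [inverse elimination on a] = x*y*z - x^2 - z^2 + 2
reduce: trace(b a b a b a) = trace(b a b a) trace(b a) - trace(a b)   [split at a repeated b] = z^3 - 3*z
trace(b a b a b a^-1) = trace(b a b a b) trace(a) - trace(b a b a b a)   [inverse elimination on a] = x*y*z^2 - x^2*z - z^3 - x*y + 3*z
trace(a^-2 b a b a b) = trace(b a b a b a^-1) trace(a) - trace(b a b a b)   [inverse elimination on a] = x^2*y*z^2 - x^3*z - x*z^3 - x^2*y - y*z^2 + 4*x*z + y
reduce: trace(b^-1 a^-2 b a b a) = trace(a^-2 b a b a) trace(b) - trace(a^-2 b a b a b)   [inverse elimination on b] = -x^2*y*z^2 + x^3*z + x*y^2*z + x*z^3 - 4*x*z + y
so trace(b^-1 a^-2 b a b a^-1) = trace(b^-1 a^-2 b a b) trace(a) - trace(b^-1 a^-2 b a b a)   [inverse elimination on a] = x^2*y*z^2 - x^3*z - x*y^2*z - x*z^3 + x^2*y + 3*x*z - y
so trace(b a^-2 b^-1 a^-2 b a) = trace(b^-1 a^-2 b a b a^-1) trace(a) - trace(b^-1 a^-2 b a b)   [inverse elimination on a] = x^3*y*z^2 - x^4*z - x^2*y^2*z - x^2*z^3 + x^3*y + 3*x^2*z - 2*x*y + z
trace(a^-1 b^-1 a^-2 b a^-1 b a^-1) = trace(b a^-2 b^-1 a^-2 b) trace(a) - trace(b a^-2 b^-1 a^-2 b a)   [inverse elimination on a] = x^4*y^2*z - x^3*y^3 - 2*x^3*y*z^2 + x^2*y^2*z + x^2*z^3 - x^2*z + 3*x*y - z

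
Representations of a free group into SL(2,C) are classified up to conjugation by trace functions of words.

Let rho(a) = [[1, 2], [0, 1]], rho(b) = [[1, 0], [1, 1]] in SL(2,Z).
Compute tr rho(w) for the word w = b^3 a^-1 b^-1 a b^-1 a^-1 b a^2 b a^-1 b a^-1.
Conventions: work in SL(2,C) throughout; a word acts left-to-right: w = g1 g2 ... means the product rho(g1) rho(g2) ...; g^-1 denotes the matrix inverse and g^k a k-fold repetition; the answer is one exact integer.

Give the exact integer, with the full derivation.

rho(b) = [[1, 0], [1, 1]]
... * rho(b) = [[1, 0], [1, 1]]  ->  [[1, 0], [2, 1]]
... * rho(b) = [[1, 0], [1, 1]]  ->  [[1, 0], [3, 1]]
... * rho(a^-1) = [[1, -2], [0, 1]]  ->  [[1, -2], [3, -5]]
... * rho(b^-1) = [[1, 0], [-1, 1]]  ->  [[3, -2], [8, -5]]
... * rho(a) = [[1, 2], [0, 1]]  ->  [[3, 4], [8, 11]]
... * rho(b^-1) = [[1, 0], [-1, 1]]  ->  [[-1, 4], [-3, 11]]
... * rho(a^-1) = [[1, -2], [0, 1]]  ->  [[-1, 6], [-3, 17]]
... * rho(b) = [[1, 0], [1, 1]]  ->  [[5, 6], [14, 17]]
... * rho(a) = [[1, 2], [0, 1]]  ->  [[5, 16], [14, 45]]
... * rho(a) = [[1, 2], [0, 1]]  ->  [[5, 26], [14, 73]]
... * rho(b) = [[1, 0], [1, 1]]  ->  [[31, 26], [87, 73]]
... * rho(a^-1) = [[1, -2], [0, 1]]  ->  [[31, -36], [87, -101]]
... * rho(b) = [[1, 0], [1, 1]]  ->  [[-5, -36], [-14, -101]]
... * rho(a^-1) = [[1, -2], [0, 1]]  ->  [[-5, -26], [-14, -73]]
tr = -5 + -73 = -78

-78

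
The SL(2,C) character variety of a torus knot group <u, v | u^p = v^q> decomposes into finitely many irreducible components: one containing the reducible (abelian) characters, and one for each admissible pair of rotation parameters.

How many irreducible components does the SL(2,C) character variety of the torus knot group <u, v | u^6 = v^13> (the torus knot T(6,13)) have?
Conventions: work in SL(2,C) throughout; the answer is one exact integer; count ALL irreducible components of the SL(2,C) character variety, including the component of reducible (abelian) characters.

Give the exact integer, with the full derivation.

Gamma = < u, v | u^6 = v^13 > (torus knot T(6,13)); the central element u^6 = v^13 acts as +I or -I in any irreducible SL(2,C) representation.
This locks tr(u) to 2*cos(pi*alpha/6), alpha in 1..5, and tr(v) to 2*cos(pi*beta/13), beta in 1..12, on each component of irreducible characters.
The two central values (-1)^alpha I and (-1)^beta I must be the same matrix, so alpha and beta share a parity.
Enumerate parity-matched pairs: 3*6 odd-odd plus 2*6 even-even gives 30.
Total: 30 irreducible-character components + 1 reducible (abelian) component = 31.

31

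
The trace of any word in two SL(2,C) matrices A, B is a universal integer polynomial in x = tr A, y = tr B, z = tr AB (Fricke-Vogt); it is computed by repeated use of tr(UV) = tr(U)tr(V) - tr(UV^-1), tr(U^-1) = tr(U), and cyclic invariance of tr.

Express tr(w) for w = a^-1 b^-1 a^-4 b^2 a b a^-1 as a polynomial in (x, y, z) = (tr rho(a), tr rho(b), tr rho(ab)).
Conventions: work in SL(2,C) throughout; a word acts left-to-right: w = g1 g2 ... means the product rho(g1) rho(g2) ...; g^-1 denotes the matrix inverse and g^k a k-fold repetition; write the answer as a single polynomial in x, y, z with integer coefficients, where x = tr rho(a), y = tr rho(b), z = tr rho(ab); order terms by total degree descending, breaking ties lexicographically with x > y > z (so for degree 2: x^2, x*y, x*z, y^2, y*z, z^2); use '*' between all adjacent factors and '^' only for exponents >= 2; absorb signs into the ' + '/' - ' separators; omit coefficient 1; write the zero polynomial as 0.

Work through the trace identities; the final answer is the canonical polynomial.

tr(b^2) = tr(b) tr(b) - tr(1) = y^2 - 2
tr(b^2 a) = tr(b) tr(a b) - tr(a) = y*z - x
tr(a^-1 b^2) = tr(b^2) tr(a) - tr(b^2 a) = x*y^2 - y*z - x
tr(b^2 a^-2) = tr(a^-1 b^2) tr(a) - tr(a^-1 b^2 a) = x^2*y^2 - x*y*z - x^2 - y^2 + 2
tr(a^-3 b^2) = tr(b^2 a^-2) tr(a) - tr(b^2 a^-1) = x^3*y^2 - x^2*y*z - x^3 - 2*x*y^2 + y*z + 3*x
so tr(b^2 a b) = tr(b) tr(a b^2) - tr(a b) = y^2*z - x*y - z
so tr(a b a b) = tr(b a) tr(b a) - tr(1)   [split at repeated b] = z^2 - 2
so tr(a b a) = tr(a) tr(b a) - tr(b) = x*z - y
reduce: tr(b^2 a b a) = tr(b) tr(a b a b) - tr(a b a) = y*z^2 - x*z - y
so tr(b^2 a b a^-1) = tr(b^2 a b) tr(a) - tr(b^2 a b a) = x*y^2*z - x^2*y - y*z^2 + y
tr(a^-2 b^2 a b) = tr(b^2 a b a^-1) tr(a) - tr(b^2 a b) = x^2*y^2*z - x^3*y - x*y*z^2 - y^2*z + 2*x*y + z
reduce: tr(b^2 a b a b) = tr(b) tr(a b a b^2) - tr(a b a b) = y^2*z^2 - x*y*z - y^2 - z^2 + 2
so tr(a b a b a b) = tr(a b a b) tr(a b) - tr(b a)   [split at repeated a] = z^3 - 3*z
tr(a b a b a) = tr(a) tr(b a b a) - tr(b a b) = x*z^2 - y*z - x
reduce: tr(b^2 a b a b a) = tr(b) tr(a b a b a b) - tr(a b a b a) = y*z^3 - x*z^2 - 2*y*z + x
tr(a^-1 b^2 a b a b) = tr(b^2 a b a b) tr(a) - tr(b^2 a b a b a) = x*y^2*z^2 - x^2*y*z - y*z^3 - x*y^2 + 2*y*z + x
tr(a^-1 b^2 a b a b a^-1) = tr(a^-1 b^2 a b a b) tr(a) - tr(a^-1 b^2 a b a b a) = x^2*y^2*z^2 - x^3*y*z - x*y*z^3 - x^2*y^2 - y^2*z^2 + 3*x*y*z + x^2 + y^2 + z^2 - 2
so tr(a^-3 b^2 a b a b) = tr(a^-1 b^2 a b a b a^-1) tr(a) - tr(a^-1 b^2 a b a b) = x^3*y^2*z^2 - x^4*y*z - x^2*y*z^3 - x^3*y^2 - 2*x*y^2*z^2 + 4*x^2*y*z + y*z^3 + x^3 + 2*x*y^2 + x*z^2 - 2*y*z - 3*x
reduce: tr(a^-2 b^2 a b a b^-1 a^-1) = tr(a^-3 b^2 a b a) tr(b) - tr(a^-3 b^2 a b a b) = -x^3*y^2*z^2 + x^4*y*z + x^2*y^3*z + x^2*y*z^3 + x*y^2*z^2 - 4*x^2*y*z - y^3*z - y*z^3 - x^3 - x*z^2 + 3*y*z + 3*x
tr(a^-1 b^2 a b a b^-1) = tr(a^-1 b^2 a b a) tr(b) - tr(a^-1 b^2 a b a b) = -x*y^2*z^2 + x^2*y*z + y^3*z + y*z^3 - 3*y*z - x
reduce: tr(a^-2 b^2 a b a b^-1) = tr(a^-1 b^2 a b a b^-1) tr(a) - tr(a^-1 b^2 a b a b^-1 a) = -x^2*y^2*z^2 + x^3*y*z + x*y^3*z + x*y*z^3 - 3*x*y*z - x^2 - z^2 + 2
so tr(b^-1 a^-4 b^2 a b a) = tr(a^-2 b^2 a b a b^-1 a^-1) tr(a) - tr(a^-2 b^2 a b a b^-1) = -x^4*y^2*z^2 + x^5*y*z + x^3*y^3*z + x^3*y*z^3 + 2*x^2*y^2*z^2 - 5*x^3*y*z - 2*x*y^3*z - 2*x*y*z^3 - x^4 - x^2*z^2 + 6*x*y*z + 4*x^2 + z^2 - 2
reduce: tr(a^-1 b^-1 a^-4 b^2 a b) = tr(b^-1 a^-4 b^2 a b) tr(a) - tr(b^-1 a^-4 b^2 a b a) = x^4*y^2*z^2 - x^5*y*z - x^3*y^3*z - x^3*y*z^3 + x^4*y^2 - 2*x^2*y^2*z^2 + 4*x^3*y*z + 2*x*y^3*z + 2*x*y*z^3 - 2*x^2*y^2 + x^2*z^2 - 5*x*y*z - x^2 - z^2 + 2
tr(a^-1 b^-1 a^-4 b^2 a b a^-1) = tr(a^-1 b^-1 a^-4 b^2 a b) tr(a) - tr(a^-1 b^-1 a^-4 b^2 a b a) = x^5*y^2*z^2 - x^6*y*z - x^4*y^3*z - x^4*y*z^3 + x^5*y^2 - 2*x^3*y^2*z^2 + 4*x^4*y*z + 2*x^2*y^3*z + 2*x^2*y*z^3 - 3*x^3*y^2 + x^3*z^2 - 4*x^2*y*z + 2*x*y^2 - x*z^2 - y*z - x

x^5*y^2*z^2 - x^6*y*z - x^4*y^3*z - x^4*y*z^3 + x^5*y^2 - 2*x^3*y^2*z^2 + 4*x^4*y*z + 2*x^2*y^3*z + 2*x^2*y*z^3 - 3*x^3*y^2 + x^3*z^2 - 4*x^2*y*z + 2*x*y^2 - x*z^2 - y*z - x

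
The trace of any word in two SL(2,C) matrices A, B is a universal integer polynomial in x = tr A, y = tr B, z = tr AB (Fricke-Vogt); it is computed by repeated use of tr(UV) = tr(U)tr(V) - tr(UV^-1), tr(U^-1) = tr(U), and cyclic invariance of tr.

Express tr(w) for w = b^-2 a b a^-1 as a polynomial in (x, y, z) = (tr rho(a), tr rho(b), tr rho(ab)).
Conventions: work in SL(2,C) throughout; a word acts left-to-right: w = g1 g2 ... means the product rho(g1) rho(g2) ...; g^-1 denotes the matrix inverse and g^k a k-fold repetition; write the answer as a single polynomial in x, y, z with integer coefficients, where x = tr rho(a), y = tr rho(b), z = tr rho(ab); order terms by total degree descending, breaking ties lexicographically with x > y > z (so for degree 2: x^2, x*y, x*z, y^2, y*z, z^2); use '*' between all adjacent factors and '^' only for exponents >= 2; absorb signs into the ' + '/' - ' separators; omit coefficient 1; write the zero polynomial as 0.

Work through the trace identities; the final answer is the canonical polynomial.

trace(b a b) = trace(b) trace(a b) - trace(a)   [square of b] = y*z - x
trace(b a b a) = trace(b a) trace(b a) - trace(1)   [split at a repeated b] = z^2 - 2
trace(a b a^-1 b) = trace(b a b) trace(a) - trace(b a b a)   [inverse elimination on a] = x*y*z - x^2 - z^2 + 2
apply: trace(b^-1 a b a^-1) = trace(a b a^-1) trace(b) - trace(a b a^-1 b)   [inverse elimination on b] = -x*y*z + x^2 + y^2 + z^2 - 2
trace(b^-2 a b a^-1) = trace(b^-1 a b a^-1) trace(b) - trace(b^-1 a b a^-1 b)   [inverse elimination on b] = -x*y^2*z + x^2*y + y^3 + y*z^2 - 3*y

-x*y^2*z + x^2*y + y^3 + y*z^2 - 3*y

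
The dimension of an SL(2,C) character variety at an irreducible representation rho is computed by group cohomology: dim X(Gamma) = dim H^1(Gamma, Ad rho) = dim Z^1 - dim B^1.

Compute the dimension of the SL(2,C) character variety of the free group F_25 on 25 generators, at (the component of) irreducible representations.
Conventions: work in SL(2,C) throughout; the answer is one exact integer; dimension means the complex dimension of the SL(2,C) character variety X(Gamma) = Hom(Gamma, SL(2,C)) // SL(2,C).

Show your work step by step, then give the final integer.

72

The free group F_25: 25 generators, no relators.
Z^1(Gamma, Ad rho) = (sl_2)^25: a cocycle is a free choice of one sl_2 vector per generator, so dim Z^1 = 3*25 = 75.
Irreducibility makes the coboundary map sl_2 -> Z^1 injective (trivial centralizer), so dim B^1 = 3.
Therefore dim X = 75 - 3 = 72.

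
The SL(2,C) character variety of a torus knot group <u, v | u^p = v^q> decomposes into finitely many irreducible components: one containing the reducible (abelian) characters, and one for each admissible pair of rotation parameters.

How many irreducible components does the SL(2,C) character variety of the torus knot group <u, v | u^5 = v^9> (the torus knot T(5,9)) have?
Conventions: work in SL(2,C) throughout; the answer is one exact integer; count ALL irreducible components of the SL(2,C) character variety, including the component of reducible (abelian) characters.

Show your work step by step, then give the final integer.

17

For T(5,9): irreducibility forces the central element u^5 = v^9 to one of +I, -I.
So on each irreducible component the traces are pinned: tr(u) = 2*cos(pi*alpha/5) with 1 <= alpha <= 4, tr(v) = 2*cos(pi*beta/9) with 1 <= beta <= 8.
Consistency of u^5 = (-1)^alpha I with v^9 = (-1)^beta I forces alpha = beta (mod 2).
Enumerate parity-matched pairs: 2*4 odd-odd plus 2*4 even-even gives 16.
components with irreducible characters: 16; plus the single component of reducible (abelian) characters: total 17.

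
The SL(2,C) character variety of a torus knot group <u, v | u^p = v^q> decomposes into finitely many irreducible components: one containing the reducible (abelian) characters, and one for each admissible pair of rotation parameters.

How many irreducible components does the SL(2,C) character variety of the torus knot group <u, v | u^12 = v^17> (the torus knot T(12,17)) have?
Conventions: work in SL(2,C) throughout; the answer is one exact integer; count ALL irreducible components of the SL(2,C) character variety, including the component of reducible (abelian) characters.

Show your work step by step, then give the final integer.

89

Gamma = < u, v | u^12 = v^17 > (torus knot T(12,17)); the central element u^12 = v^17 acts as +I or -I in any irreducible SL(2,C) representation.
This locks tr(u) to 2*cos(pi*alpha/12), alpha in 1..11, and tr(v) to 2*cos(pi*beta/17), beta in 1..16, on each component of irreducible characters.
Consistency of u^12 = (-1)^alpha I with v^17 = (-1)^beta I forces alpha = beta (mod 2).
Enumerate parity-matched pairs: 6*8 odd-odd plus 5*8 even-even gives 88.
Total: 88 irreducible-character components + 1 reducible (abelian) component = 89.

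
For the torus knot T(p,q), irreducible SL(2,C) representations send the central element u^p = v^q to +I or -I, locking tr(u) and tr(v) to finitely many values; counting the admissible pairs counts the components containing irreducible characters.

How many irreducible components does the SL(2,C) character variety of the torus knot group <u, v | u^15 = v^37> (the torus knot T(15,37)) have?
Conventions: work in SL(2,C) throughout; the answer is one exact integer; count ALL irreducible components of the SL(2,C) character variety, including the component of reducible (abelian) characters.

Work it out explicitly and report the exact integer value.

Gamma = < u, v | u^15 = v^37 > (torus knot T(15,37)); the central element u^15 = v^37 acts as +I or -I in any irreducible SL(2,C) representation.
On an irreducible component, tr(u) is locked at 2*cos(pi*alpha/15) for some alpha in 1..14, and tr(v) at 2*cos(pi*beta/37) for some beta in 1..36.
The two central values (-1)^alpha I and (-1)^beta I must be the same matrix, so alpha and beta share a parity.
count pairs: odd alpha (7 choices) x odd beta (18), plus even alpha (7) x even beta (18): 7*18 + 7*18 = 252.
That is 252 components of irreducible characters, and with the reducible (abelian) component the total is 253.

253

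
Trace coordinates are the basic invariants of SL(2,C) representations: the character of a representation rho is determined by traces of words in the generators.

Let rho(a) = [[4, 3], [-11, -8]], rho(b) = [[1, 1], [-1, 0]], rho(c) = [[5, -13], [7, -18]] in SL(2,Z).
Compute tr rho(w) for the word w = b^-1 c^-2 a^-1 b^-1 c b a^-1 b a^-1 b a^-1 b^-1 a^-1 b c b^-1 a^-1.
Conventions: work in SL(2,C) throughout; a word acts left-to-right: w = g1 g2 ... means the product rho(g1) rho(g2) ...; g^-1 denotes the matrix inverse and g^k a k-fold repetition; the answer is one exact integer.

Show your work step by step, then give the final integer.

-1088282630

rho(b^-1) = [[0, -1], [1, 1]]
... * rho(c^-1) = [[-18, 13], [-7, 5]]  ->  [[7, -5], [-25, 18]]
... * rho(c^-1) = [[-18, 13], [-7, 5]]  ->  [[-91, 66], [324, -235]]
... * rho(a^-1) = [[-8, -3], [11, 4]]  ->  [[1454, 537], [-5177, -1912]]
... * rho(b^-1) = [[0, -1], [1, 1]]  ->  [[537, -917], [-1912, 3265]]
... * rho(c) = [[5, -13], [7, -18]]  ->  [[-3734, 9525], [13295, -33914]]
... * rho(b) = [[1, 1], [-1, 0]]  ->  [[-13259, -3734], [47209, 13295]]
... * rho(a^-1) = [[-8, -3], [11, 4]]  ->  [[64998, 24841], [-231427, -88447]]
... * rho(b) = [[1, 1], [-1, 0]]  ->  [[40157, 64998], [-142980, -231427]]
... * rho(a^-1) = [[-8, -3], [11, 4]]  ->  [[393722, 139521], [-1401857, -496768]]
... * rho(b) = [[1, 1], [-1, 0]]  ->  [[254201, 393722], [-905089, -1401857]]
... * rho(a^-1) = [[-8, -3], [11, 4]]  ->  [[2297334, 812285], [-8179715, -2892161]]
... * rho(b^-1) = [[0, -1], [1, 1]]  ->  [[812285, -1485049], [-2892161, 5287554]]
... * rho(a^-1) = [[-8, -3], [11, 4]]  ->  [[-22833819, -8377051], [81300382, 29826699]]
... * rho(b) = [[1, 1], [-1, 0]]  ->  [[-14456768, -22833819], [51473683, 81300382]]
... * rho(c) = [[5, -13], [7, -18]]  ->  [[-232120573, 598946726], [826471089, -2132564755]]
... * rho(b^-1) = [[0, -1], [1, 1]]  ->  [[598946726, 831067299], [-2132564755, -2959035844]]
... * rho(a^-1) = [[-8, -3], [11, 4]]  ->  [[4350166481, 1527429018], [-15488876244, -5438449111]]
tr = 4350166481 + -5438449111 = -1088282630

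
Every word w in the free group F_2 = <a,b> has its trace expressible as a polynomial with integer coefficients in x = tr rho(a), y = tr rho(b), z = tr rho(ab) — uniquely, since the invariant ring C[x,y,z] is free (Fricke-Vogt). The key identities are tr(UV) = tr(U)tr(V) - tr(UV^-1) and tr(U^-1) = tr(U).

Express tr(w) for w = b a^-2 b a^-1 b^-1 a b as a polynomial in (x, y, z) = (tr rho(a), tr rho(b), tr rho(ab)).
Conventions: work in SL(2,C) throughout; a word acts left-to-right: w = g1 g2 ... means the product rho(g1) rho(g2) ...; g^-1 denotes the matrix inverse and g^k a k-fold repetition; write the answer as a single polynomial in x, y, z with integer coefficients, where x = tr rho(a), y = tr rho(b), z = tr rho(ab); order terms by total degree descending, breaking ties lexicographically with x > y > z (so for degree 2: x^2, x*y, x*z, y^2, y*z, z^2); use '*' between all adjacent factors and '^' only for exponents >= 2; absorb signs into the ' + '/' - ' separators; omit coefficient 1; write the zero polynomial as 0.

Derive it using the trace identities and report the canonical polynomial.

tr(b^2) = tr(b) * tr(b) - tr(1) = y^2 - 2
tr(b^2 a) = tr(b) * tr(a b) - tr(a) = y*z - x
tr(b^2 a^-1) = tr(b^2) * tr(a) - tr(b^2 a) = x*y^2 - y*z - x
tr(a^2 b) = tr(a) * tr(b a) - tr(b) = x*z - y
tr(a^2) = tr(a) * tr(a) - tr(1) = x^2 - 2
tr(b a^2 b) = tr(b) * tr(a^2 b) - tr(a^2) = x*y*z - x^2 - y^2 + 2
tr(b a^2 b^2) = tr(b) * tr(b a^2 b) - tr(b a^2) = x*y^2*z - x^2*y - y^3 - x*z + 3*y
tr(b a b a) = tr(b a) * tr(b a) - tr(1) = z^2 - 2
tr(a b a^2 b) = tr(a) * tr(b a b a) - tr(b a b) = x*z^2 - y*z - x
tr(a b a^2) = tr(a) * tr(b a^2) - tr(b a) = x^2*z - x*y - z
tr(b a^2 b^2 a) = tr(b) * tr(a b a^2 b) - tr(a b a^2) = x*y*z^2 - x^2*z - y^2*z + z
tr(a b^2 a^-1 b a) = tr(b a^2 b^2) * tr(a) - tr(b a^2 b^2 a) = x^2*y^2*z - x^3*y - x*y^3 - x*y*z^2 + y^2*z + 3*x*y - z
tr(a b a b^2) = tr(b) * tr(a b a b) - tr(a b a) = y*z^2 - x*z - y
tr(b a b a b^2) = tr(b) * tr(a b a b^2) - tr(a b a b) = y^2*z^2 - x*y*z - y^2 - z^2 + 2
tr(a b a b a b) = tr(b a b a) * tr(b a) - tr(a b) = z^3 - 3*z
tr(b a b a b^2 a) = tr(b) * tr(a b a b a b) - tr(a b a b a) = y*z^3 - x*z^2 - 2*y*z + x
tr(a b^2 a^-1 b a b) = tr(b a b a b^2) * tr(a) - tr(b a b a b^2 a) = x*y^2*z^2 - x^2*y*z - y*z^3 - x*y^2 + 2*y*z + x
tr(b a b^-1 a b^2 a^-1) = tr(a b^2 a^-1 b a) * tr(b) - tr(a b^2 a^-1 b a b) = x^2*y^3*z - x^3*y^2 - x*y^4 - 2*x*y^2*z^2 + x^2*y*z + y^3*z + y*z^3 + 4*x*y^2 - 3*y*z - x
tr(b a b^-1 a b^2) = tr(a b^3 a) * tr(b) - tr(a b^3 a b) = x*y^3*z - x^2*y^2 - y^4 - y^2*z^2 + 4*y^2 + z^2 - 2
tr(b^-1 a b^2 a^-2 b a) = tr(b a b^-1 a b^2 a^-1) * tr(a) - tr(b a b^-1 a b^2) = x^3*y^3*z - x^4*y^2 - x^2*y^4 - 2*x^2*y^2*z^2 + x^3*y*z + x*y*z^3 + 5*x^2*y^2 + y^4 + y^2*z^2 - 3*x*y*z - x^2 - 4*y^2 - z^2 + 2
tr(b a^-2 b a^-1 b^-1 a b) = tr(b^-1 a b^2 a^-2 b) * tr(a) - tr(b^-1 a b^2 a^-2 b a) = -x^3*y^3*z + x^4*y^2 + x^2*y^4 + 2*x^2*y^2*z^2 - x^3*y*z - x*y*z^3 - 4*x^2*y^2 - y^4 - y^2*z^2 + 2*x*y*z + 4*y^2 + z^2 - 2

-x^3*y^3*z + x^4*y^2 + x^2*y^4 + 2*x^2*y^2*z^2 - x^3*y*z - x*y*z^3 - 4*x^2*y^2 - y^4 - y^2*z^2 + 2*x*y*z + 4*y^2 + z^2 - 2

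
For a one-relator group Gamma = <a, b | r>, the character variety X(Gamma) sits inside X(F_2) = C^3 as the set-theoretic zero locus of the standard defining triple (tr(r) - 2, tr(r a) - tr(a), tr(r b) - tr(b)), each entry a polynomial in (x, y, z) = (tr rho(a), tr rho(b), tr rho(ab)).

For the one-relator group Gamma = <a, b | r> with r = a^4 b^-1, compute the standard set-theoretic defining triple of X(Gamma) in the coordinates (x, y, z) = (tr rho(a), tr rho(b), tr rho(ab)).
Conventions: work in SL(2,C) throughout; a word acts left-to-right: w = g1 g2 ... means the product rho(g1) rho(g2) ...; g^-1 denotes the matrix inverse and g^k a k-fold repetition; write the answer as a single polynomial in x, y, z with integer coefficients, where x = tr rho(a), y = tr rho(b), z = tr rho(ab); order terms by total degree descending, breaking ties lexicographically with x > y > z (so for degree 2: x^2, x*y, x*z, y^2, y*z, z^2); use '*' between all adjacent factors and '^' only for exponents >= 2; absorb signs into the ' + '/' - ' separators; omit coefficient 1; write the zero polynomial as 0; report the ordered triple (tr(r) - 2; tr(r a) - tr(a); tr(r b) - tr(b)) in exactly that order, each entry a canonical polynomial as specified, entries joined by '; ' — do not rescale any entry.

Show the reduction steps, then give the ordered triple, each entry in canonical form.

x^4*y - x^3*z - 3*x^2*y + 2*x*z + y - 2; x^5*y - x^4*z - 4*x^3*y + 3*x^2*z + 3*x*y - x - z; x^4 - 4*x^2 - y + 2

tr(a^2) = tr(a) tr(a) - tr(1)  (reduce the a square) = x^2 - 2
tr(a^3) = tr(a) tr(a^2) - tr(a)  (reduce the a square) = x^3 - 3*x
tr(a^4) = tr(a) tr(a^3) - tr(a^2)  (reduce the a square) = x^4 - 4*x^2 + 2
tr(a b a) = tr(a) tr(b a) - tr(b)  (reduce the a square) = x*z - y
tr(a^2 b a) = tr(a) tr(a b a) - tr(a b)  (reduce the a square) = x^2*z - x*y - z
tr(a^4 b) = tr(a) tr(a^2 b a) - tr(a^2 b)  (reduce the a square) = x^3*z - x^2*y - 2*x*z + y
tr(a^4 b^-1) = tr(a^4) tr(b) - tr(a^4 b)  (eliminate b^-1) = x^4*y - x^3*z - 3*x^2*y + 2*x*z + y
tr(a^5) = tr(a) tr(a^4) - tr(a^3)  (reduce the a square) = x^5 - 5*x^3 + 5*x
tr(a^5 b) = tr(a) tr(a^3 b a) - tr(a^3 b)  (reduce the a square) = x^4*z - x^3*y - 3*x^2*z + 2*x*y + z
tr(a^4 b^-1 a) = tr(a^5) tr(b) - tr(a^5 b)  (eliminate b^-1) = x^5*y - x^4*z - 4*x^3*y + 3*x^2*z + 3*x*y - z
assemble the triple (tr(r) - 2; tr(r a) - x; tr(r b) - y)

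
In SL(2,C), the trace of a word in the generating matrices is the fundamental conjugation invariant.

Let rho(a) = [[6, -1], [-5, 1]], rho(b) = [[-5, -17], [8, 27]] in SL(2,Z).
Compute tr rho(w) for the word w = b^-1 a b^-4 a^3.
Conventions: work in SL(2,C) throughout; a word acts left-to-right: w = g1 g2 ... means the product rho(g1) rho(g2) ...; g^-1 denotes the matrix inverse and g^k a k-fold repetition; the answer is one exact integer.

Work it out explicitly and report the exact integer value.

rho(b^-1) = [[27, 17], [-8, -5]]
... * rho(a) = [[6, -1], [-5, 1]]  ->  [[77, -10], [-23, 3]]
... * rho(b^-1) = [[27, 17], [-8, -5]]  ->  [[2159, 1359], [-645, -406]]
... * rho(b^-1) = [[27, 17], [-8, -5]]  ->  [[47421, 29908], [-14167, -8935]]
... * rho(b^-1) = [[27, 17], [-8, -5]]  ->  [[1041103, 656617], [-311029, -196164]]
... * rho(b^-1) = [[27, 17], [-8, -5]]  ->  [[22856845, 14415666], [-6828471, -4306673]]
... * rho(a) = [[6, -1], [-5, 1]]  ->  [[65062740, -8441179], [-19437461, 2521798]]
... * rho(a) = [[6, -1], [-5, 1]]  ->  [[432582335, -73503919], [-129233756, 21959259]]
... * rho(a) = [[6, -1], [-5, 1]]  ->  [[2963013605, -506086254], [-885198831, 151193015]]
tr = 2963013605 + 151193015 = 3114206620

3114206620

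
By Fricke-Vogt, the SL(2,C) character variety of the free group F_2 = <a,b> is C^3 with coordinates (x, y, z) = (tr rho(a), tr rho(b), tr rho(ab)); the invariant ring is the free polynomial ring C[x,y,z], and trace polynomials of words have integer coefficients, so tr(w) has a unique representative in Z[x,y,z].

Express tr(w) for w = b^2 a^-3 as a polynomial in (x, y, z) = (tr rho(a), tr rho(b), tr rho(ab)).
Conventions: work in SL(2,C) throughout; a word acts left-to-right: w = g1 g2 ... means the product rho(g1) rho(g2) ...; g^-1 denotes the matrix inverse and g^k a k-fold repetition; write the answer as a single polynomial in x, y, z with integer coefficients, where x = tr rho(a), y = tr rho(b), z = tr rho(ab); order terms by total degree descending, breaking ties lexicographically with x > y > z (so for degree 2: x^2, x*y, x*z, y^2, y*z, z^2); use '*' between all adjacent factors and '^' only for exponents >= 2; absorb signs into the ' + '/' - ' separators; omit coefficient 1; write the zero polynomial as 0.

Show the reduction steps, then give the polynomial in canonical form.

x^3*y^2 - x^2*y*z - x^3 - 2*x*y^2 + y*z + 3*x

next, tr(b^2) = tr(b) tr(b) - tr(1) = y^2 - 2
and tr(b^2 a) = tr(b) tr(a b) - tr(a) = y*z - x
tr(a^-1 b^2) = tr(b^2) tr(a) - tr(b^2 a) = x*y^2 - y*z - x
and tr(b^2 a^-2) = tr(a^-1 b^2) tr(a) - tr(a^-1 b^2 a) = x^2*y^2 - x*y*z - x^2 - y^2 + 2
tr(b^2 a^-3) = tr(b^2 a^-2) tr(a) - tr(b^2 a^-1) = x^3*y^2 - x^2*y*z - x^3 - 2*x*y^2 + y*z + 3*x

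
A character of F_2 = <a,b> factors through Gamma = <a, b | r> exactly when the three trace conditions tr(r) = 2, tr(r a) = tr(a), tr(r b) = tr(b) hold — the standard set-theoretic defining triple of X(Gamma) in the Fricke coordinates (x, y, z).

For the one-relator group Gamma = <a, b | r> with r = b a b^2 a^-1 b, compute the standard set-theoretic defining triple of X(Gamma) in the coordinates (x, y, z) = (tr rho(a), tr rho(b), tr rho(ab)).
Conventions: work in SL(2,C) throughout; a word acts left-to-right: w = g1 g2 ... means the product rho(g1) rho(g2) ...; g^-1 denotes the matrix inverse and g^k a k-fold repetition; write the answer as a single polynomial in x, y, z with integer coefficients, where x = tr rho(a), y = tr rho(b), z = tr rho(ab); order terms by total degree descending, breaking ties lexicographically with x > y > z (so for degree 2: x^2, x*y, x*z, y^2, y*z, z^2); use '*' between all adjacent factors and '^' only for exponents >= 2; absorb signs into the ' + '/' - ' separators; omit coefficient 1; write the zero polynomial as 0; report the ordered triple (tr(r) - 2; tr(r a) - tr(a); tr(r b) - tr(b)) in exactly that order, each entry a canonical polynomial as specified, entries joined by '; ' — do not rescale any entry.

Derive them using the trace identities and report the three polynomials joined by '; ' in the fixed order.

and trace(b a b) = trace(b) * trace(a b) - trace(a) = y*z - x
and trace(a b^3) = trace(b) * trace(b a b) - trace(b a) = y^2*z - x*y - z
next, trace(b^2 a b^2) = trace(b) * trace(a b^3) - trace(a b^2) = y^3*z - x*y^2 - 2*y*z + x
next, trace(a b a b) = trace(b a) * trace(b a) - trace(1)   [split at repeated b] = z^2 - 2
trace(a b a) = trace(a) * trace(b a) - trace(b) = x*z - y
next, trace(a b^2 a b) = trace(b) * trace(a b a b) - trace(a b a) = y*z^2 - x*z - y
and trace(a^2) = trace(a) * trace(a) - trace(1) = x^2 - 2
trace(a b^2 a) = trace(b) * trace(a^2 b) - trace(a^2) = x*y*z - x^2 - y^2 + 2
trace(b^2 a b^2 a) = trace(b) * trace(a b^2 a b) - trace(a b^2 a) = y^2*z^2 - 2*x*y*z + x^2 - 2
trace(b a b^2 a^-1 b) = trace(b^2 a b^2) * trace(a) - trace(b^2 a b^2 a) = x*y^3*z - x^2*y^2 - y^2*z^2 + 2
trace(b a b a b^2) = trace(b) * trace(b a b a b) - trace(b a b a) = y^2*z^2 - x*y*z - y^2 - z^2 + 2
and trace(a b a b a b) = trace(a b a b) * trace(a b) - trace(b a) = z^3 - 3*z
and trace(a b a b a) = trace(a) * trace(b a b a) - trace(b a b) = x*z^2 - y*z - x
and trace(b a b a b^2 a) = trace(b) * trace(a b a b a b) - trace(a b a b a) = y*z^3 - x*z^2 - 2*y*z + x
trace(b a b^2 a^-1 b a) = trace(b a b a b^2) * trace(a) - trace(b a b a b^2 a) = x*y^2*z^2 - x^2*y*z - y*z^3 - x*y^2 + 2*y*z + x
trace(b^3 a b^2) = trace(b) * trace(b a b^3) - trace(b a b^2)  (reduce the b square) = y^4*z - x*y^3 - 3*y^2*z + 2*x*y + z
next, trace(b^2) = trace(b) * trace(b) - trace(1)  (reduce the b square) = y^2 - 2
trace(b^3) = trace(b) * trace(b^2) - trace(b)  (reduce the b square) = y^3 - 3*y
and trace(a b^3 a) = trace(a) * trace(b^3 a) - trace(b^3)  (reduce the a square) = x*y^2*z - x^2*y - y^3 - x*z + 3*y
and trace(b^3 a b^2 a) = trace(b) * trace(a b^3 a b) - trace(a b^3 a)  (reduce the b square) = y^3*z^2 - 2*x*y^2*z + x^2*y - y*z^2 + x*z - y
trace(b a b^2 a^-1 b^2) = trace(b^3 a b^2) * trace(a) - trace(b^3 a b^2 a)  (eliminate a^-1) = x*y^4*z - x^2*y^3 - y^3*z^2 - x*y^2*z + x^2*y + y*z^2 + y
assemble the triple (trace(r) - 2; trace(r a) - x; trace(r b) - y)

x*y^3*z - x^2*y^2 - y^2*z^2; x*y^2*z^2 - x^2*y*z - y*z^3 - x*y^2 + 2*y*z; x*y^4*z - x^2*y^3 - y^3*z^2 - x*y^2*z + x^2*y + y*z^2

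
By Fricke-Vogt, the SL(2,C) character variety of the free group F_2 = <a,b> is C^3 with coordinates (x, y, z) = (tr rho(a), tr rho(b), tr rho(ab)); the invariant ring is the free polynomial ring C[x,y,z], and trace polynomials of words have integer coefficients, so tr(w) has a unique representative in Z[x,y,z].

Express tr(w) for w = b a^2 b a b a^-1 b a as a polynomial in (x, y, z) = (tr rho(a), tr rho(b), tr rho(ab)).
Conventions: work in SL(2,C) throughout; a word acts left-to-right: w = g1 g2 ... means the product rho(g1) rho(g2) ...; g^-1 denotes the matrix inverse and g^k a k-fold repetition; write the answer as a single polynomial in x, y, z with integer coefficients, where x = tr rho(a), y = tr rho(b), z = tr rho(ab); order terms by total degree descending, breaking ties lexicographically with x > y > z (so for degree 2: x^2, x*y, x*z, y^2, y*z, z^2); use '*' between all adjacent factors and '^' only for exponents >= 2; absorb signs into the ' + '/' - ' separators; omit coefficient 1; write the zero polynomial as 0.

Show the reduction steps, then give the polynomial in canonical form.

x^2*y*z^3 - x^3*z^2 - x*y^2*z^2 - x*z^4 + y*z^3 + 3*x*z^2 - 2*y*z + x

tr(a b a b) = tr(a b) tr(a b) - tr(1)   [split at a repeated a] = z^2 - 2
tr(b a b a b a) = tr(a b a b) tr(a b) - tr(b a)   [split at a repeated a] = z^3 - 3*z
tr(a b a) = tr(a) tr(b a) - tr(b)   [square of a] = x*z - y
tr(b a b a b) = tr(b) tr(a b a b) - tr(a b a)   [square of b] = y*z^2 - x*z - y
tr(a b a^2 b a b) = tr(a) tr(b a b a b a) - tr(b a b a b)   [square of a] = x*z^3 - y*z^2 - 2*x*z + y
tr(b a b) = tr(b) tr(a b) - tr(a)   [square of b] = y*z - x
tr(b a^2 b a) = tr(a) tr(b a b a) - tr(b a b)   [square of a] = x*z^2 - y*z - x
tr(a^2) = tr(a) tr(a) - tr(1)   [square of a] = x^2 - 2
tr(b a^2 b) = tr(b) tr(a^2 b) - tr(a^2)   [square of b] = x*y*z - x^2 - y^2 + 2
tr(a b a^2 b a) = tr(a) tr(b a^2 b a) - tr(b a^2 b)   [square of a] = x^2*z^2 - 2*x*y*z + y^2 - 2
tr(b a b a^2 b a b) = tr(b) tr(a b a^2 b a b) - tr(a b a^2 b a)   [square of b] = x*y*z^3 - x^2*z^2 - y^2*z^2 + 2
tr(b a b a b a b a) = tr(b a b a b a) tr(b a) - tr(a b a b)   [split at a repeated b] = z^4 - 4*z^2 + 2
tr(b a b a b a b) = tr(b) tr(a b a b a b) - tr(a b a b a)   [square of b] = y*z^3 - x*z^2 - 2*y*z + x
tr(b a b a^2 b a b a) = tr(a) tr(b a b a b a b a) - tr(b a b a b a b)   [square of a] = x*z^4 - y*z^3 - 3*x*z^2 + 2*y*z + x
tr(b a^2 b a b a^-1 b a) = tr(b a b a^2 b a b) tr(a) - tr(b a b a^2 b a b a)   [inverse elimination on a] = x^2*y*z^3 - x^3*z^2 - x*y^2*z^2 - x*z^4 + y*z^3 + 3*x*z^2 - 2*y*z + x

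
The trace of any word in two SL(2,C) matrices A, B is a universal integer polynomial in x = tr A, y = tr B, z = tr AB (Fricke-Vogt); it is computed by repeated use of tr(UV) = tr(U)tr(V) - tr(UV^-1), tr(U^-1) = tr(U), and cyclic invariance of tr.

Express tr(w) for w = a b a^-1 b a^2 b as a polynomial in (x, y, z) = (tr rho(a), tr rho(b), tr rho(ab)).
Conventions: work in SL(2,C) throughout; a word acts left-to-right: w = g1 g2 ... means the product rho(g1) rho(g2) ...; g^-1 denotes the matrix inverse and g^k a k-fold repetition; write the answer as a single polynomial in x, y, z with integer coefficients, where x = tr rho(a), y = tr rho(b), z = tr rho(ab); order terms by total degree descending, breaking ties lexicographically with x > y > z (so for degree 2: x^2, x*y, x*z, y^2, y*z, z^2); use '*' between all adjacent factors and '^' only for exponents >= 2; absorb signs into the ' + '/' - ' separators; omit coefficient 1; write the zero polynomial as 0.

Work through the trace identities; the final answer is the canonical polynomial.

apply: tr(a b a b) = tr(a b)*tr(a b) - tr(1) = z^2 - 2
tr(a b a) = tr(a)*tr(b a) - tr(b) = x*z - y
tr(b a b^2 a) = tr(b)*tr(a b a b) - tr(a b a) = y*z^2 - x*z - y
tr(b a b) = tr(b)*tr(a b) - tr(a) = y*z - x
use: tr(b a b^2) = tr(b)*tr(b a b) - tr(b a) = y^2*z - x*y - z
use: tr(b a^2 b a b) = tr(a)*tr(b a b^2 a) - tr(b a b^2) = x*y*z^2 - x^2*z - y^2*z + z
use: tr(b a b a b a) = tr(a b)*tr(a b a b) - tr(a^-1 b^-1) = z^3 - 3*z
use: tr(b a^2 b a b a) = tr(a)*tr(b a b a b a) - tr(b a b a b) = x*z^3 - y*z^2 - 2*x*z + y
tr(a b a^-1 b a^2 b) = tr(b a^2 b a b)*tr(a) - tr(b a^2 b a b a) = x^2*y*z^2 - x^3*z - x*y^2*z - x*z^3 + y*z^2 + 3*x*z - y

x^2*y*z^2 - x^3*z - x*y^2*z - x*z^3 + y*z^2 + 3*x*z - y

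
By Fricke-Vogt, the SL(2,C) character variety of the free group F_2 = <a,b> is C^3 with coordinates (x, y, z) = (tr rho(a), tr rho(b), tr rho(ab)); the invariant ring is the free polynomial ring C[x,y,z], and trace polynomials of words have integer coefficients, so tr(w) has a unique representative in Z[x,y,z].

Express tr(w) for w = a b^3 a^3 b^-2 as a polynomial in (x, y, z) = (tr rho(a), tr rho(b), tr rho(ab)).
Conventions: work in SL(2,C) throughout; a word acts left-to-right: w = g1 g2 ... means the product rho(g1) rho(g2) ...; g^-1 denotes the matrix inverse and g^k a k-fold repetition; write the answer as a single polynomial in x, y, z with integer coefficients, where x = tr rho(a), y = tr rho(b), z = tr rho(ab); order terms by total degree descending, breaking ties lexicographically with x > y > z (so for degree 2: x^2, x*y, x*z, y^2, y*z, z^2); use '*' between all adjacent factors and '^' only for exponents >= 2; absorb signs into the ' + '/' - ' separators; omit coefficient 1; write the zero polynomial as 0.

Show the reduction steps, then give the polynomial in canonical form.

x^3*y^4*z - x^4*y^3 - x^2*y^5 - x^2*y^3*z^2 - x^3*y^2*z - x*y^4*z + x^4*y + 6*x^2*y^3 + x^2*y*z^2 + y^5 + y^3*z^2 + x^3*z + x*y^2*z - 6*x^2*y - 5*y^3 - y*z^2 - 2*x*z + 5*y

tr(a b a) = tr(a)*tr(b a) - tr(b) = x*z - y
tr(a b a^2) = tr(a)*tr(a b a) - tr(a b) = x^2*z - x*y - z
tr(a^4 b) = tr(a)*tr(a b a^2) - tr(a b a) = x^3*z - x^2*y - 2*x*z + y
tr(a^2) = tr(a)*tr(a) - tr(1) = x^2 - 2
tr(a^3) = tr(a)*tr(a^2) - tr(a) = x^3 - 3*x
tr(a^4) = tr(a)*tr(a^3) - tr(a^2) = x^4 - 4*x^2 + 2
tr(a^4 b^2) = tr(b)*tr(a^4 b) - tr(a^4) = x^3*y*z - x^4 - x^2*y^2 - 2*x*y*z + 4*x^2 + y^2 - 2
tr(a b^3 a^3) = tr(b)*tr(a^4 b^2) - tr(a^4 b) = x^3*y^2*z - x^4*y - x^2*y^3 - x^3*z - 2*x*y^2*z + 5*x^2*y + y^3 + 2*x*z - 3*y
tr(a b a b) = tr(a b)*tr(a b) - tr(1) = z^2 - 2
tr(a b a b^2) = tr(b)*tr(a b a b) - tr(a b a) = y*z^2 - x*z - y
tr(b a b^3 a) = tr(b)*tr(a b a b^2) - tr(a b a b) = y^2*z^2 - x*y*z - y^2 - z^2 + 2
tr(b a b) = tr(b)*tr(a b) - tr(a) = y*z - x
tr(a b^3) = tr(b)*tr(b a b) - tr(b a) = y^2*z - x*y - z
tr(b a b^3) = tr(b)*tr(a b^3) - tr(a b^2) = y^3*z - x*y^2 - 2*y*z + x
tr(b a b^3 a^2) = tr(a)*tr(b a b^3 a) - tr(b a b^3) = x*y^2*z^2 - x^2*y*z - y^3*z - x*z^2 + 2*y*z + x
tr(a b^3 a^3 b) = tr(a)*tr(b a b^3 a^2) - tr(b a b^3 a) = x^2*y^2*z^2 - x^3*y*z - x*y^3*z - x^2*z^2 - y^2*z^2 + 3*x*y*z + x^2 + y^2 + z^2 - 2
tr(b^-1 a b^3 a^3) = tr(a b^3 a^3)*tr(b) - tr(a b^3 a^3 b) = x^3*y^3*z - x^4*y^2 - x^2*y^4 - x^2*y^2*z^2 - x*y^3*z + 5*x^2*y^2 + x^2*z^2 + y^4 + y^2*z^2 - x*y*z - x^2 - 4*y^2 - z^2 + 2
tr(a b^3 a^3 b^-2) = tr(b^-1 a b^3 a^3)*tr(b) - tr(b^-1 a b^3 a^3 b) = x^3*y^4*z - x^4*y^3 - x^2*y^5 - x^2*y^3*z^2 - x^3*y^2*z - x*y^4*z + x^4*y + 6*x^2*y^3 + x^2*y*z^2 + y^5 + y^3*z^2 + x^3*z + x*y^2*z - 6*x^2*y - 5*y^3 - y*z^2 - 2*x*z + 5*y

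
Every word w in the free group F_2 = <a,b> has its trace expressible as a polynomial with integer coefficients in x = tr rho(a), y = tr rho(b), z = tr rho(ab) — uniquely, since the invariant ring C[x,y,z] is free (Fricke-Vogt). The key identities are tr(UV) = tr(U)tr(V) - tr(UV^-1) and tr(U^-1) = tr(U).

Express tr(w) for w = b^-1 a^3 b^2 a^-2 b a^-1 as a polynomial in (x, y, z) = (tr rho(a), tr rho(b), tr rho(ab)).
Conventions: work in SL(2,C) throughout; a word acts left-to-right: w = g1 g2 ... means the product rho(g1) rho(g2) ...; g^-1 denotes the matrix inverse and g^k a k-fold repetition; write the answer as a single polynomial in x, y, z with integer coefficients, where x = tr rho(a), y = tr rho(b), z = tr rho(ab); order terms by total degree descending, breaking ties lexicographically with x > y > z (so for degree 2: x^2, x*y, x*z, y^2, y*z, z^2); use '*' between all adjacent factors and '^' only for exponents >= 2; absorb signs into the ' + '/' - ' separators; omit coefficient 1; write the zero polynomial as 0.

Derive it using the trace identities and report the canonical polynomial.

-x^5*y^3*z + x^6*y^2 + x^4*y^4 + 2*x^4*y^2*z^2 - x^5*y*z + x^3*y^3*z - x^3*y*z^3 - 6*x^4*y^2 - 2*x^2*y^4 - 3*x^2*y^2*z^2 + 5*x^3*y*z + x*y*z^3 + 9*x^2*y^2 + y^4 + y^2*z^2 - 3*x*y*z - x^2 - 4*y^2 - z^2 + 2

tr(b^2 a) = tr(b) * tr(a b) - tr(a)  (reduce the b square) = y*z - x
tr(b^2) = tr(b) * tr(b) - tr(1)  (reduce the b square) = y^2 - 2
tr(a^2 b^2) = tr(a) * tr(b^2 a) - tr(b^2)  (reduce the a square) = x*y*z - x^2 - y^2 + 2
tr(a b a) = tr(a) * tr(b a) - tr(b)  (reduce the a square) = x*z - y
tr(a^3 b) = tr(a) * tr(a b a) - tr(a b)  (reduce the a square) = x^2*z - x*y - z
tr(a^2) = tr(a) * tr(a) - tr(1)  (reduce the a square) = x^2 - 2
tr(a^3) = tr(a) * tr(a^2) - tr(a)  (reduce the a square) = x^3 - 3*x
tr(b^2 a^3) = tr(b) * tr(a^3 b) - tr(a^3)  (reduce the b square) = x^2*y*z - x^3 - x*y^2 - y*z + 3*x
tr(b a^4 b) = tr(a) * tr(b^2 a^3) - tr(b^2 a^2)  (reduce the a square) = x^3*y*z - x^4 - x^2*y^2 - 2*x*y*z + 4*x^2 + y^2 - 2
tr(b a^4) = tr(a) * tr(a^2 b a) - tr(a^2 b)  (reduce the a square) = x^3*z - x^2*y - 2*x*z + y
tr(b a^4 b^2) = tr(b) * tr(b a^4 b) - tr(b a^4)  (reduce the b square) = x^3*y^2*z - x^4*y - x^2*y^3 - x^3*z - 2*x*y^2*z + 5*x^2*y + y^3 + 2*x*z - 3*y
tr(b a b a) = tr(a b) * tr(a b) - tr(1)  (split on a) = z^2 - 2
tr(b a b a^2) = tr(a) * tr(b a b a) - tr(b a b)  (reduce the a square) = x*z^2 - y*z - x
tr(a b a^3 b) = tr(a) * tr(b a b a^2) - tr(b a b a)  (reduce the a square) = x^2*z^2 - x*y*z - x^2 - z^2 + 2
tr(a^2 b^2 a b a) = tr(b) * tr(a b a^3 b) - tr(a b a^3)  (reduce the b square) = x^2*y*z^2 - x^3*z - x*y^2*z - y*z^2 + 2*x*z + y
tr(a^2 b^2 a b) = tr(b) * tr(a b a^2 b) - tr(a b a^2)  (reduce the b square) = x*y*z^2 - x^2*z - y^2*z + z
tr(b a^4 b^2 a) = tr(a) * tr(a^2 b^2 a b a) - tr(a^2 b^2 a b)  (reduce the a square) = x^3*y*z^2 - x^4*z - x^2*y^2*z - 2*x*y*z^2 + 3*x^2*z + y^2*z + x*y - z
tr(a^3 b^2 a^-1 b a) = tr(b a^4 b^2) * tr(a) - tr(b a^4 b^2 a)  (eliminate a^-1) = x^4*y^2*z - x^5*y - x^3*y^3 - x^3*y*z^2 - x^2*y^2*z + 5*x^3*y + x*y^3 + 2*x*y*z^2 - x^2*z - y^2*z - 4*x*y + z
tr(b^3 a b a^2) = tr(b) * tr(b a b a^2 b) - tr(b a b a^2)  (reduce the b square) = x*y^2*z^2 - x^2*y*z - y^3*z - x*z^2 + 2*y*z + x
tr(b a b a b) = tr(b) * tr(a b a b) - tr(a b a)  (reduce the b square) = y*z^2 - x*z - y
tr(b^3 a b a) = tr(b) * tr(b a b a b) - tr(b a b a)  (reduce the b square) = y^2*z^2 - x*y*z - y^2 - z^2 + 2
tr(b a b a^3 b^2) = tr(a) * tr(b^3 a b a^2) - tr(b^3 a b a)  (reduce the a square) = x^2*y^2*z^2 - x^3*y*z - x*y^3*z - x^2*z^2 - y^2*z^2 + 3*x*y*z + x^2 + y^2 + z^2 - 2
tr(a b a b a b) = tr(a b a b) * tr(a b) - tr(b a)  (split on a) = z^3 - 3*z
tr(b^2 a b a b a) = tr(b) * tr(a b a b a b) - tr(a b a b a)  (reduce the b square) = y*z^3 - x*z^2 - 2*y*z + x
tr(a b^2 a b a b a) = tr(a) * tr(b^2 a b a b a) - tr(b^2 a b a b)  (reduce the a square) = x*y*z^3 - x^2*z^2 - y^2*z^2 - x*y*z + x^2 + y^2 + z^2 - 2
tr(b a b a^3 b^2 a) = tr(a) * tr(a b^2 a b a b a) - tr(a b^2 a b a b)  (reduce the a square) = x^2*y*z^3 - x^3*z^2 - x*y^2*z^2 - x^2*y*z - y*z^3 + x^3 + x*y^2 + 2*x*z^2 + 2*y*z - 3*x
tr(a^3 b^2 a^-1 b a b) = tr(b a b a^3 b^2) * tr(a) - tr(b a b a^3 b^2 a)  (eliminate a^-1) = x^3*y^2*z^2 - x^4*y*z - x^2*y^3*z - x^2*y*z^3 + 4*x^2*y*z + y*z^3 - x*z^2 - 2*y*z + x
tr(b^-1 a^3 b^2 a^-1 b a) = tr(a^3 b^2 a^-1 b a) * tr(b) - tr(a^3 b^2 a^-1 b a b)  (eliminate b^-1) = x^4*y^3*z - x^5*y^2 - x^3*y^4 - 2*x^3*y^2*z^2 + x^4*y*z + x^2*y*z^3 + 5*x^3*y^2 + x*y^4 + 2*x*y^2*z^2 - 5*x^2*y*z - y^3*z - y*z^3 - 4*x*y^2 + x*z^2 + 3*y*z - x
tr(b a^-1 b^-1 a^3 b^2 a^-1) = tr(b^-1 a^3 b^2 a^-1 b) * tr(a) - tr(b^-1 a^3 b^2 a^-1 b a)  (eliminate a^-1) = -x^4*y^3*z + x^5*y^2 + x^3*y^4 + 2*x^3*y^2*z^2 - x^4*y*z - x^2*y*z^3 - 5*x^3*y^2 - x*y^4 - 2*x*y^2*z^2 + 6*x^2*y*z + y^3*z + y*z^3 - x^3 + 3*x*y^2 - x*z^2 - 3*y*z + 3*x
tr(b^-1 a^3 b^3 a) = tr(a^3 b^3 a) * tr(b) - tr(a^3 b^3 a b)  (eliminate b^-1) = x^3*y^3*z - x^4*y^2 - x^2*y^4 - x^2*y^2*z^2 - x*y^3*z + 5*x^2*y^2 + x^2*z^2 + y^4 + y^2*z^2 - x*y*z - x^2 - 4*y^2 - z^2 + 2
tr(b a^-1 b^-1 a^3 b^2) = tr(b^-1 a^3 b^3) * tr(a) - tr(b^-1 a^3 b^3 a)  (eliminate a^-1) = -x^3*y^3*z + x^4*y^2 + x^2*y^4 + x^2*y^2*z^2 + x^3*y*z + x*y^3*z - x^4 - 6*x^2*y^2 - x^2*z^2 - y^4 - y^2*z^2 + 4*x^2 + 4*y^2 + z^2 - 2
tr(b^-1 a^3 b^2 a^-2 b a^-1) = tr(b a^-1 b^-1 a^3 b^2 a^-1) * tr(a) - tr(b a^-1 b^-1 a^3 b^2)  (eliminate a^-1) = -x^5*y^3*z + x^6*y^2 + x^4*y^4 + 2*x^4*y^2*z^2 - x^5*y*z + x^3*y^3*z - x^3*y*z^3 - 6*x^4*y^2 - 2*x^2*y^4 - 3*x^2*y^2*z^2 + 5*x^3*y*z + x*y*z^3 + 9*x^2*y^2 + y^4 + y^2*z^2 - 3*x*y*z - x^2 - 4*y^2 - z^2 + 2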